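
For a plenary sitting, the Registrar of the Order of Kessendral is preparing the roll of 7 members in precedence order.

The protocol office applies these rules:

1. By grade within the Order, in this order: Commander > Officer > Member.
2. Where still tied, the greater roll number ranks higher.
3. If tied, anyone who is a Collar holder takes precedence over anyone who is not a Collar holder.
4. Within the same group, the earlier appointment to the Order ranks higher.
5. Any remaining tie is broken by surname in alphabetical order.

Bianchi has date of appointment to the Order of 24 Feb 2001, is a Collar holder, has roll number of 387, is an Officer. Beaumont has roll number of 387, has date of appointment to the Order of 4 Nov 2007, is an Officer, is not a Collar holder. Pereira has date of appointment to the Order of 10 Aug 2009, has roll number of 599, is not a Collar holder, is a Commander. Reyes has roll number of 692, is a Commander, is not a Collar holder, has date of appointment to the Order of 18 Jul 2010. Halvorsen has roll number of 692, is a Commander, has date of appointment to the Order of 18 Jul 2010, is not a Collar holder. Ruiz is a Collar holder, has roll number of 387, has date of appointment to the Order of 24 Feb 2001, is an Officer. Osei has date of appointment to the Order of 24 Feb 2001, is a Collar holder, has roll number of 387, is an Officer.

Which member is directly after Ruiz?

Beaumont

By grade within the Order: Halvorsen, Reyes and Pereira (Commander); then Bianchi, Osei, Ruiz and Beaumont (Officer).
Among Halvorsen, Reyes and Pereira, by roll number (higher first): Halvorsen and Reyes (692) before Pereira (599).
Halvorsen and Reyes are each not a Collar holder, so the next rule applies.
Halvorsen and Reyes both have date of appointment to the Order 18 Jul 2010, so the next rule applies.
Among Halvorsen and Reyes, alphabetically by surname: Halvorsen before Reyes.
Bianchi, Osei, Ruiz and Beaumont all have roll number 387, so the next rule applies.
Among Bianchi, Osei, Ruiz and Beaumont, a Collar holder before not a Collar holder: Bianchi, Osei and Ruiz (a Collar holder) before Beaumont (not a Collar holder).
Bianchi, Osei and Ruiz all have date of appointment to the Order 24 Feb 2001, so the next rule applies.
Among Bianchi, Osei and Ruiz, alphabetically by surname: Bianchi before Osei before Ruiz.
Order: Halvorsen, Reyes, Pereira, Bianchi, Osei, Ruiz, Beaumont.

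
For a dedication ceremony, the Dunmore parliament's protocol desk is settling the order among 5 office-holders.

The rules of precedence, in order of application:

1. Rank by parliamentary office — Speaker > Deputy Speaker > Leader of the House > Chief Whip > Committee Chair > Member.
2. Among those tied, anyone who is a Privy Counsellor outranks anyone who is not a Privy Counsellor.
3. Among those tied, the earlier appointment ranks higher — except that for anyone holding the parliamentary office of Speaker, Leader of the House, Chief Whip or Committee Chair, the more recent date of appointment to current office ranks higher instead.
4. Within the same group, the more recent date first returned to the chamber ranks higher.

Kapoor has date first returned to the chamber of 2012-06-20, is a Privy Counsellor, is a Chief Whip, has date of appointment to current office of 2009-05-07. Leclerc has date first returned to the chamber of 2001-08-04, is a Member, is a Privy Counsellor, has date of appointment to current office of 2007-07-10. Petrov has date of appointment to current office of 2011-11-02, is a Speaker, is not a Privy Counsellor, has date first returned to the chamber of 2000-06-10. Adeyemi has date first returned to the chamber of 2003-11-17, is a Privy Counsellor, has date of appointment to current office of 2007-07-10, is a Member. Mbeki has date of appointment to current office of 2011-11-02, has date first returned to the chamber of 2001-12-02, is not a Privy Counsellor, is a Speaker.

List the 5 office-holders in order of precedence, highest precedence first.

Mbeki, Petrov, Kapoor, Adeyemi, Leclerc

By parliamentary office: Mbeki and Petrov (Speaker); then Kapoor (Chief Whip); then Adeyemi and Leclerc (Member).
Mbeki and Petrov are each not a Privy Counsellor, so the next rule applies.
Mbeki and Petrov both have date of appointment to current office 2011-11-02, so the next rule applies.
Among Mbeki and Petrov, by date first returned to the chamber (later first): Mbeki (2001-12-02) before Petrov (2000-06-10).
Adeyemi and Leclerc are each a Privy Counsellor, so the next rule applies.
Adeyemi and Leclerc both have date of appointment to current office 2007-07-10, so the next rule applies.
Among Adeyemi and Leclerc, by date first returned to the chamber (later first): Adeyemi (2003-11-17) before Leclerc (2001-08-04).
Full order: Mbeki, Petrov, Kapoor, Adeyemi, Leclerc.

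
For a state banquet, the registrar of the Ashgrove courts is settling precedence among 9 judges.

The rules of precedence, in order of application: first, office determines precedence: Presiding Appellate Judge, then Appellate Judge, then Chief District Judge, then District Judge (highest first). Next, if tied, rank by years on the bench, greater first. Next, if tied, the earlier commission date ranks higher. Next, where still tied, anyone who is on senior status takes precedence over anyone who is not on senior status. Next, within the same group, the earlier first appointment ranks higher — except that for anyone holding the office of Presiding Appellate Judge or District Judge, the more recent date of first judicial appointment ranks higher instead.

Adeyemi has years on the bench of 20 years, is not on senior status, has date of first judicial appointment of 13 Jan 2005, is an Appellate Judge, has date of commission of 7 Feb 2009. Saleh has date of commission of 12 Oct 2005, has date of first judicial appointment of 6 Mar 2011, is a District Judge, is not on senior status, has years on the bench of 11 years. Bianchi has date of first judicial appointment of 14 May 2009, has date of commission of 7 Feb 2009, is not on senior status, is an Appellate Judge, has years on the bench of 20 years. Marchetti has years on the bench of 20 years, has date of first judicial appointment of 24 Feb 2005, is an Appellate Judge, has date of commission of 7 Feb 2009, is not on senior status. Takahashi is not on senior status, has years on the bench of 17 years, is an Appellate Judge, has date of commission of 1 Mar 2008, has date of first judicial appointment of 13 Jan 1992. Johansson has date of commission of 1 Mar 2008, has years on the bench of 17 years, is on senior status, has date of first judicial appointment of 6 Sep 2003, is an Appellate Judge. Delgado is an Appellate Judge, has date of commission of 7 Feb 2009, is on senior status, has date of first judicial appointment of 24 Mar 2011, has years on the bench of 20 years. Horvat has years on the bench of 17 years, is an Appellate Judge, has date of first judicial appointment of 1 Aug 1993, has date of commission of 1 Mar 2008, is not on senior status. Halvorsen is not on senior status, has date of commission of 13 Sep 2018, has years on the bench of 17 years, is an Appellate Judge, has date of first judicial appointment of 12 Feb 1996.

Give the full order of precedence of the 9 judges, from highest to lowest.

By office: Delgado, Adeyemi, Marchetti, Bianchi, Johansson, Takahashi, Horvat and Halvorsen (Appellate Judge); then Saleh (District Judge).
Among Delgado, Adeyemi, Marchetti, Bianchi, Johansson, Takahashi, Horvat and Halvorsen, by years on the bench (higher first): Delgado, Adeyemi, Marchetti and Bianchi (20 years) before Johansson, Takahashi, Horvat and Halvorsen (17 years).
Delgado, Adeyemi, Marchetti and Bianchi all have date of commission 7 Feb 2009, so the next rule applies.
Among Delgado, Adeyemi, Marchetti and Bianchi, on senior status before not on senior status: Delgado (on senior status) before Adeyemi, Marchetti and Bianchi (not on senior status).
Among Adeyemi, Marchetti and Bianchi, by date of first judicial appointment (earlier first): Adeyemi (13 Jan 2005) before Marchetti (24 Feb 2005) before Bianchi (14 May 2009).
Among Johansson, Takahashi, Horvat and Halvorsen, by date of commission (earlier first): Johansson, Takahashi and Horvat (1 Mar 2008) before Halvorsen (13 Sep 2018).
Among Johansson, Takahashi and Horvat, on senior status before not on senior status: Johansson (on senior status) before Takahashi and Horvat (not on senior status).
Among Takahashi and Horvat, by date of first judicial appointment (earlier first): Takahashi (13 Jan 1992) before Horvat (1 Aug 1993).
Full order: Delgado, Adeyemi, Marchetti, Bianchi, Johansson, Takahashi, Horvat, Halvorsen, Saleh.

Delgado, Adeyemi, Marchetti, Bianchi, Johansson, Takahashi, Horvat, Halvorsen, Saleh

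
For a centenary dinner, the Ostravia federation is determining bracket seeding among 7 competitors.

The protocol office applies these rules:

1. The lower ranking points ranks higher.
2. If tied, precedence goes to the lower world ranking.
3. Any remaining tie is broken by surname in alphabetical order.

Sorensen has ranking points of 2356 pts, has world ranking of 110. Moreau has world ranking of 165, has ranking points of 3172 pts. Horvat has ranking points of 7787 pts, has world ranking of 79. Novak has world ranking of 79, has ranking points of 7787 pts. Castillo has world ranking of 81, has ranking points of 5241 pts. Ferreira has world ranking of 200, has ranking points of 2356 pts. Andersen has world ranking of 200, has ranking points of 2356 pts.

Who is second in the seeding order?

Andersen

By ranking points (lower first): Sorensen, Andersen and Ferreira (each 2356 pts); then Moreau (3172 pts); then Castillo (5241 pts); then Horvat and Novak (both 7787 pts).
Among Sorensen, Andersen and Ferreira, by world ranking (lower first): Sorensen (110) before Andersen and Ferreira (200).
Among Andersen and Ferreira, alphabetically by surname: Andersen before Ferreira.
Horvat and Novak both have world ranking 79, so the next rule applies.
Among Horvat and Novak, alphabetically by surname: Horvat before Novak.
Order: Sorensen, Andersen, Ferreira, Moreau, Castillo, Horvat, Novak.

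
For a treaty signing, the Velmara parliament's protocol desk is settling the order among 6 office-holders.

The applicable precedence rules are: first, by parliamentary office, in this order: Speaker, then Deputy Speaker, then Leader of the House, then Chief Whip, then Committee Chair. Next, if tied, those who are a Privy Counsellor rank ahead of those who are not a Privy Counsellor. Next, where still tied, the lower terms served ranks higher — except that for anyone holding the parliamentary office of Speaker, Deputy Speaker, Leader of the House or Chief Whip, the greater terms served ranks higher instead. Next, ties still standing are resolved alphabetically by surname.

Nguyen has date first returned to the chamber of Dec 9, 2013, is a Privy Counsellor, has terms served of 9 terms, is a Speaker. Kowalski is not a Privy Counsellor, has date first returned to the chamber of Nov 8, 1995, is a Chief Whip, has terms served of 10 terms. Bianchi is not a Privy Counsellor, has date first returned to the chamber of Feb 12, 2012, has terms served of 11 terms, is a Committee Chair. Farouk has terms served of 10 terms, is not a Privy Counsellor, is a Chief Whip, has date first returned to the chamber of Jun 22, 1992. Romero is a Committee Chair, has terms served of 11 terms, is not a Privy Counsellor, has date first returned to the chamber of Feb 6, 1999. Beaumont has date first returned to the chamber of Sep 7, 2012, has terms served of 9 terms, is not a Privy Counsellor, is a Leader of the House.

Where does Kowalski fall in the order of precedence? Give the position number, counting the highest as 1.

By parliamentary office: Nguyen (Speaker); then Beaumont (Leader of the House); then Farouk and Kowalski (Chief Whip); then Bianchi and Romero (Committee Chair).
Farouk and Kowalski are each not a Privy Counsellor, so the next rule applies.
Farouk and Kowalski both have terms served 10 terms, so the next rule applies.
Among Farouk and Kowalski, alphabetically by surname: Farouk before Kowalski.
Bianchi and Romero are each not a Privy Counsellor, so the next rule applies.
Bianchi and Romero both have terms served 11 terms, so the next rule applies.
Among Bianchi and Romero, alphabetically by surname: Bianchi before Romero.
Order: Nguyen, Beaumont, Farouk, Kowalski, Bianchi, Romero. So position 4.

4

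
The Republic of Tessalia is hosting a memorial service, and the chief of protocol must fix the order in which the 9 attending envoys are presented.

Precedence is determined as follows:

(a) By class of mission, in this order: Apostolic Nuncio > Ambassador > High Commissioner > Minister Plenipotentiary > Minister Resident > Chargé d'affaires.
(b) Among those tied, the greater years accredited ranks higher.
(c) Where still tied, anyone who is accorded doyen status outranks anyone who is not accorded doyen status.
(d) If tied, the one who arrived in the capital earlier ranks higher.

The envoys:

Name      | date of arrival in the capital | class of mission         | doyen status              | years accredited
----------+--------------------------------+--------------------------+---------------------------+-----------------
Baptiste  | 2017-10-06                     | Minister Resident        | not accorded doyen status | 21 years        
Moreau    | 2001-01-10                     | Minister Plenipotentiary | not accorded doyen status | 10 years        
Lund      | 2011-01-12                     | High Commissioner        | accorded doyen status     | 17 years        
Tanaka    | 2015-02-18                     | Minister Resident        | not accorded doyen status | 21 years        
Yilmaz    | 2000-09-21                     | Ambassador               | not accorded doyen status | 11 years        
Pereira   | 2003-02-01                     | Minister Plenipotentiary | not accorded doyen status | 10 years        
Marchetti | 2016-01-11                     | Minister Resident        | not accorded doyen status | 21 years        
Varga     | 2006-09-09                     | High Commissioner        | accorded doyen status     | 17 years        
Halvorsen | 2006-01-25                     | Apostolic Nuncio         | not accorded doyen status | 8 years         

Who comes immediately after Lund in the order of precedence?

By class of mission: Halvorsen (Apostolic Nuncio); then Yilmaz (Ambassador); then Varga and Lund (High Commissioner); then Moreau and Pereira (Minister Plenipotentiary); then Tanaka, Marchetti and Baptiste (Minister Resident).
Varga and Lund both have years accredited 17 years, so the next rule applies.
Varga and Lund are each accorded doyen status, so the next rule applies.
Among Varga and Lund, by date of arrival in the capital (earlier first): Varga (2006-09-09) before Lund (2011-01-12).
Moreau and Pereira both have years accredited 10 years, so the next rule applies.
Moreau and Pereira are each not accorded doyen status, so the next rule applies.
Among Moreau and Pereira, by date of arrival in the capital (earlier first): Moreau (2001-01-10) before Pereira (2003-02-01).
Tanaka, Marchetti and Baptiste all have years accredited 21 years, so the next rule applies.
Tanaka, Marchetti and Baptiste are each not accorded doyen status, so the next rule applies.
Among Tanaka, Marchetti and Baptiste, by date of arrival in the capital (earlier first): Tanaka (2015-02-18) before Marchetti (2016-01-11) before Baptiste (2017-10-06).
Order: Halvorsen, Yilmaz, Varga, Lund, Moreau, Pereira, Tanaka, Marchetti, Baptiste.

Moreau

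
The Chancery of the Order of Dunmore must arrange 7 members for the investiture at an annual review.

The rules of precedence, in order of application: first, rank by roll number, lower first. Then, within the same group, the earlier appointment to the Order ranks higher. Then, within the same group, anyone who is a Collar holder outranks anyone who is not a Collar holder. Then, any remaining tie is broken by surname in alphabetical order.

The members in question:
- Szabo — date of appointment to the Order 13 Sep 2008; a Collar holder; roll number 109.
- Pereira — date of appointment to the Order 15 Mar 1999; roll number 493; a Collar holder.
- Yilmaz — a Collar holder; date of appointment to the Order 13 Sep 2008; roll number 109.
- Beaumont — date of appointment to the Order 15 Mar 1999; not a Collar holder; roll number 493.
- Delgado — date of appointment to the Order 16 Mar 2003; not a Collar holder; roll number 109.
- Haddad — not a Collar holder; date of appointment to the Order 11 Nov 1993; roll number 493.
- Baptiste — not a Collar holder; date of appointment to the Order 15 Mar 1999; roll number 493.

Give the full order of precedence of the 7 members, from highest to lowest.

By roll number (lower first): Delgado, Szabo and Yilmaz (each 109); then Haddad, Pereira, Baptiste and Beaumont (each 493).
Among Delgado, Szabo and Yilmaz, by date of appointment to the Order (earlier first): Delgado (16 Mar 2003) before Szabo and Yilmaz (13 Sep 2008).
Szabo and Yilmaz are each a Collar holder, so the next rule applies.
Among Szabo and Yilmaz, alphabetically by surname: Szabo before Yilmaz.
Among Haddad, Pereira, Baptiste and Beaumont, by date of appointment to the Order (earlier first): Haddad (11 Nov 1993) before Pereira, Baptiste and Beaumont (15 Mar 1999).
Among Pereira, Baptiste and Beaumont, a Collar holder before not a Collar holder: Pereira (a Collar holder) before Baptiste and Beaumont (not a Collar holder).
Among Baptiste and Beaumont, alphabetically by surname: Baptiste before Beaumont.
Full order: Delgado, Szabo, Yilmaz, Haddad, Pereira, Baptiste, Beaumont.

Delgado, Szabo, Yilmaz, Haddad, Pereira, Baptiste, Beaumont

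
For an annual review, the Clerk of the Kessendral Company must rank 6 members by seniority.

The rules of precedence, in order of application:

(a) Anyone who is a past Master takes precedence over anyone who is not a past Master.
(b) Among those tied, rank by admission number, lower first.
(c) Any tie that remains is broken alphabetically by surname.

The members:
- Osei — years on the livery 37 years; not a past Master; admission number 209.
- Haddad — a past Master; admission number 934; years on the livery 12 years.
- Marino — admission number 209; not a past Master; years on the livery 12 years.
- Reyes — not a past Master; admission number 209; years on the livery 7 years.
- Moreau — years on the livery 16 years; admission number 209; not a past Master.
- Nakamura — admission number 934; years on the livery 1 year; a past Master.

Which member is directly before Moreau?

Marino

By the first rule: Haddad and Nakamura (both a past Master); then Marino, Moreau, Osei and Reyes (each not a past Master).
Haddad and Nakamura both have admission number 934, so the next rule applies.
Among Haddad and Nakamura, alphabetically by surname: Haddad before Nakamura.
Marino, Moreau, Osei and Reyes all have admission number 209, so the next rule applies.
Among Marino, Moreau, Osei and Reyes, alphabetically by surname: Marino before Moreau before Osei before Reyes.
Order: Haddad, Nakamura, Marino, Moreau, Osei, Reyes.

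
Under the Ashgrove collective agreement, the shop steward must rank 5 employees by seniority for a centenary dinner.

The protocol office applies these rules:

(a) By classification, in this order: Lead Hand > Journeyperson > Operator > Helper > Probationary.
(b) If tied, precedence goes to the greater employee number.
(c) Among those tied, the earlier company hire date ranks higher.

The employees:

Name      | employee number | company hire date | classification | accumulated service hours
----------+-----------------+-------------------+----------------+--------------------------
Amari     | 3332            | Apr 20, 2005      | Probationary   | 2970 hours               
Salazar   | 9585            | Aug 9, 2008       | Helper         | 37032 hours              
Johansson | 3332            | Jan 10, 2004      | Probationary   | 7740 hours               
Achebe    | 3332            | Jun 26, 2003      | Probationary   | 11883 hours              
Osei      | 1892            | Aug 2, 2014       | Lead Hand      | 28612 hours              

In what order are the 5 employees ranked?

Osei, Salazar, Achebe, Johansson, Amari

By classification: Osei (Lead Hand); then Salazar (Helper); then Achebe, Johansson and Amari (Probationary).
Achebe, Johansson and Amari all have employee number 3332, so the next rule applies.
Among Achebe, Johansson and Amari, by company hire date (earlier first): Achebe (Jun 26, 2003) before Johansson (Jan 10, 2004) before Amari (Apr 20, 2005).
Full order: Osei, Salazar, Achebe, Johansson, Amari.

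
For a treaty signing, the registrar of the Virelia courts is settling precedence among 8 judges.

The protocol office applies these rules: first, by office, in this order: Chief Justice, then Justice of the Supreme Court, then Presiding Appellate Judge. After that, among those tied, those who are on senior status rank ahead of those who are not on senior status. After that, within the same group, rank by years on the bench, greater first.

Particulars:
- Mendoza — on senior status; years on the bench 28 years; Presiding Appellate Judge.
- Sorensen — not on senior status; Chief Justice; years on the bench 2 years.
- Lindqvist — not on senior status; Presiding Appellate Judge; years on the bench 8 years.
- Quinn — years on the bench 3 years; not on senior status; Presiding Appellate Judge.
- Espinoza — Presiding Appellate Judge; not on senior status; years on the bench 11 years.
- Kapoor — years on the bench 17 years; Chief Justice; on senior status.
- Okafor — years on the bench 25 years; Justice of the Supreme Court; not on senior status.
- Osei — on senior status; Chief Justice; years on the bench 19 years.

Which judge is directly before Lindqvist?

Espinoza

By office: Osei, Kapoor and Sorensen (Chief Justice); then Okafor (Justice of the Supreme Court); then Mendoza, Espinoza, Lindqvist and Quinn (Presiding Appellate Judge).
Among Osei, Kapoor and Sorensen, on senior status before not on senior status: Osei and Kapoor (on senior status) before Sorensen (not on senior status).
Among Osei and Kapoor, by years on the bench (higher first): Osei (19 years) before Kapoor (17 years).
Among Mendoza, Espinoza, Lindqvist and Quinn, on senior status before not on senior status: Mendoza (on senior status) before Espinoza, Lindqvist and Quinn (not on senior status).
Among Espinoza, Lindqvist and Quinn, by years on the bench (higher first): Espinoza (11 years) before Lindqvist (8 years) before Quinn (3 years).
Order: Osei, Kapoor, Sorensen, Okafor, Mendoza, Espinoza, Lindqvist, Quinn.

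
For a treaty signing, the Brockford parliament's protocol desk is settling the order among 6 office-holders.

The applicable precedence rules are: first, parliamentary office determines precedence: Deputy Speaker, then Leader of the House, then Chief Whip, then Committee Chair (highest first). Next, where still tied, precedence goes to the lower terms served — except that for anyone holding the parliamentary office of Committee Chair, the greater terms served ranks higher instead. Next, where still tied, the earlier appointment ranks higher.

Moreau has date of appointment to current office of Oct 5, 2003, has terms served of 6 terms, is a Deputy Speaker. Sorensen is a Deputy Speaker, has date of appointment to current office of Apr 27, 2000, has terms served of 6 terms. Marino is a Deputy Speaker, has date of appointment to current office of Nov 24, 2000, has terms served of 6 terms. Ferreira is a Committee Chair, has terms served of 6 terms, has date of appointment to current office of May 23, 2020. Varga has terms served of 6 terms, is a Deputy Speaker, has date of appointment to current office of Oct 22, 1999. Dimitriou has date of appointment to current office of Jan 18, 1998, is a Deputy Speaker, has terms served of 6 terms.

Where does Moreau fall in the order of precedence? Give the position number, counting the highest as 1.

5

By parliamentary office: Dimitriou, Varga, Sorensen, Marino and Moreau (Deputy Speaker); then Ferreira (Committee Chair).
Dimitriou, Varga, Sorensen, Marino and Moreau all have terms served 6 terms, so the next rule applies.
Among Dimitriou, Varga, Sorensen, Marino and Moreau, by date of appointment to current office (earlier first): Dimitriou (Jan 18, 1998) before Varga (Oct 22, 1999) before Sorensen (Apr 27, 2000) before Marino (Nov 24, 2000) before Moreau (Oct 5, 2003).
Order: Dimitriou, Varga, Sorensen, Marino, Moreau, Ferreira. So position 5.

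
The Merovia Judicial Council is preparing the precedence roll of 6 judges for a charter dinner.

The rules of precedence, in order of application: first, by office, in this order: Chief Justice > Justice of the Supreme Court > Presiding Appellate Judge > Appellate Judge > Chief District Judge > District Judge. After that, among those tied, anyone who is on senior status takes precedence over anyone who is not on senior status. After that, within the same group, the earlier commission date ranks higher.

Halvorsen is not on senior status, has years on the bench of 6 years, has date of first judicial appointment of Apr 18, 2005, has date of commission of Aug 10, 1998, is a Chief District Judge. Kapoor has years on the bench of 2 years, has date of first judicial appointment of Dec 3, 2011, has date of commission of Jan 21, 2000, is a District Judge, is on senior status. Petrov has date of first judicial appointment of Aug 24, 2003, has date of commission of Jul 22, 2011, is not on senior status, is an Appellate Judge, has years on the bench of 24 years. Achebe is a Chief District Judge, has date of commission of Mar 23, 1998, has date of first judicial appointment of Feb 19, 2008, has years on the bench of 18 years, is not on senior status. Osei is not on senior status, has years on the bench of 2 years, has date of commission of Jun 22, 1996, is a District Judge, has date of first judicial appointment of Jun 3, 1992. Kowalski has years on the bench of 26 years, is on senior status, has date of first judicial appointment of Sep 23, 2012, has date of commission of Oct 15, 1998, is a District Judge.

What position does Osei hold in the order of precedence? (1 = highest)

6

By office: Petrov (Appellate Judge); then Achebe and Halvorsen (Chief District Judge); then Kowalski, Kapoor and Osei (District Judge).
Achebe and Halvorsen are each not on senior status, so the next rule applies.
Among Achebe and Halvorsen, by date of commission (earlier first): Achebe (Mar 23, 1998) before Halvorsen (Aug 10, 1998).
Among Kowalski, Kapoor and Osei, on senior status before not on senior status: Kowalski and Kapoor (on senior status) before Osei (not on senior status).
Among Kowalski and Kapoor, by date of commission (earlier first): Kowalski (Oct 15, 1998) before Kapoor (Jan 21, 2000).
Order: Petrov, Achebe, Halvorsen, Kowalski, Kapoor, Osei. So position 6.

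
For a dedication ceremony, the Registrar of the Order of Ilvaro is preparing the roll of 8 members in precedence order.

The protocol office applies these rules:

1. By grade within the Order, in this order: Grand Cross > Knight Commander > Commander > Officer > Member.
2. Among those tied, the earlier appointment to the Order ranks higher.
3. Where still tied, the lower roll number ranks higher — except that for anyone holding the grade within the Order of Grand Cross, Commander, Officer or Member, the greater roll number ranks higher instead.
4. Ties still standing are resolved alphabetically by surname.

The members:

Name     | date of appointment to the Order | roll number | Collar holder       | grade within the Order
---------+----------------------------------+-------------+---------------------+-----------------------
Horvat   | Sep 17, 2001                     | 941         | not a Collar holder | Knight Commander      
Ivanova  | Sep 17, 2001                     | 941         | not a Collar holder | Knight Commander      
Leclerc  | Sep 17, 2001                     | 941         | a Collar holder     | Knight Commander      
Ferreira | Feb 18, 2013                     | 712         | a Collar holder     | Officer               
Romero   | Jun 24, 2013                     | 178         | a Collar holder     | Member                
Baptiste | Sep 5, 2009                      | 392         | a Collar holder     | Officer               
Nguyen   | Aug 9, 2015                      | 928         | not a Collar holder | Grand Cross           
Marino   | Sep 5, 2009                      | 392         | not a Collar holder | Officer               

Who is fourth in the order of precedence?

By grade within the Order: Nguyen (Grand Cross); then Horvat, Ivanova and Leclerc (Knight Commander); then Baptiste, Marino and Ferreira (Officer); then Romero (Member).
Horvat, Ivanova and Leclerc all have date of appointment to the Order Sep 17, 2001, so the next rule applies.
Horvat, Ivanova and Leclerc all have roll number 941, so the next rule applies.
Among Horvat, Ivanova and Leclerc, alphabetically by surname: Horvat before Ivanova before Leclerc.
Among Baptiste, Marino and Ferreira, by date of appointment to the Order (earlier first): Baptiste and Marino (Sep 5, 2009) before Ferreira (Feb 18, 2013).
Baptiste and Marino both have roll number 392, so the next rule applies.
Among Baptiste and Marino, alphabetically by surname: Baptiste before Marino.
Order: Nguyen, Horvat, Ivanova, Leclerc, Baptiste, Marino, Ferreira, Romero.

Leclerc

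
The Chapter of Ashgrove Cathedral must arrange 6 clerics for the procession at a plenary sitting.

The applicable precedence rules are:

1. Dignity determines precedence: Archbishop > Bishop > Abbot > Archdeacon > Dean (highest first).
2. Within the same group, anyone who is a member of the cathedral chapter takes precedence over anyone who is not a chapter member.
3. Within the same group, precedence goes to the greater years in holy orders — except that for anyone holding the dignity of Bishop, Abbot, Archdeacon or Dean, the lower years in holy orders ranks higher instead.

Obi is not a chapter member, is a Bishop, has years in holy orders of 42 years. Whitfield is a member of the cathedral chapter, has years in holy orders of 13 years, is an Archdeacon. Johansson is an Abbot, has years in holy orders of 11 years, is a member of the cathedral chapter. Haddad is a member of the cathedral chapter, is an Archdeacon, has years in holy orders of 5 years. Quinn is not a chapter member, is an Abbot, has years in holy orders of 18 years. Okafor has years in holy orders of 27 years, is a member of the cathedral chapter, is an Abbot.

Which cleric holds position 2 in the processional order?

By dignity: Obi (Bishop); then Johansson, Okafor and Quinn (Abbot); then Haddad and Whitfield (Archdeacon).
Among Johansson, Okafor and Quinn, a member of the cathedral chapter before not a chapter member: Johansson and Okafor (a member of the cathedral chapter) before Quinn (not a chapter member).
Among Johansson and Okafor, by years in holy orders (lower first) (reversed rule for this group): Johansson (11 years) before Okafor (27 years).
Haddad and Whitfield are each a member of the cathedral chapter, so the next rule applies.
Among Haddad and Whitfield, by years in holy orders (lower first) (reversed rule for this group): Haddad (5 years) before Whitfield (13 years).
Order: Obi, Johansson, Okafor, Quinn, Haddad, Whitfield.

Johansson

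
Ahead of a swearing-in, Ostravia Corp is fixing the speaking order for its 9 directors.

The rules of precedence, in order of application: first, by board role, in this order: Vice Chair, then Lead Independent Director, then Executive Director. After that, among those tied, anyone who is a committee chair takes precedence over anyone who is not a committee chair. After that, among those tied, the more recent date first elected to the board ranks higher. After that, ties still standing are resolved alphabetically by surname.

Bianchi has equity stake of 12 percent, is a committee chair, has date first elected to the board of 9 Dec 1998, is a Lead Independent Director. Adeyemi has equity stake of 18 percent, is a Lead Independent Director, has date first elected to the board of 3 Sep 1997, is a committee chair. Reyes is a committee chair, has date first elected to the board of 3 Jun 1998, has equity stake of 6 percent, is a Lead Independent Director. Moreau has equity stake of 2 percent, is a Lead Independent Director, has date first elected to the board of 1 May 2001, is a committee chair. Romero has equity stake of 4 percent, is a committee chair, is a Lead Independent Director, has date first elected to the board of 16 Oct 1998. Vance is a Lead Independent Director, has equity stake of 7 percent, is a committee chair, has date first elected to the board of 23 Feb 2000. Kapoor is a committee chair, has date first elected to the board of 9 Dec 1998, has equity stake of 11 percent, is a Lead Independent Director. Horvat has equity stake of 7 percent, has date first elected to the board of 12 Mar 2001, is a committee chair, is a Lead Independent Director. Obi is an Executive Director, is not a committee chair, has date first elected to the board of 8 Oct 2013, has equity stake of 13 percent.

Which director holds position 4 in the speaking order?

Bianchi

By board role: Moreau, Horvat, Vance, Bianchi, Kapoor, Romero, Reyes and Adeyemi (Lead Independent Director); then Obi (Executive Director).
Moreau, Horvat, Vance, Bianchi, Kapoor, Romero, Reyes and Adeyemi are each a committee chair, so the next rule applies.
Among Moreau, Horvat, Vance, Bianchi, Kapoor, Romero, Reyes and Adeyemi, by date first elected to the board (later first): Moreau (1 May 2001) before Horvat (12 Mar 2001) before Vance (23 Feb 2000) before Bianchi and Kapoor (9 Dec 1998) before Romero (16 Oct 1998) before Reyes (3 Jun 1998) before Adeyemi (3 Sep 1997).
Among Bianchi and Kapoor, alphabetically by surname: Bianchi before Kapoor.
Order: Moreau, Horvat, Vance, Bianchi, Kapoor, Romero, Reyes, Adeyemi, Obi.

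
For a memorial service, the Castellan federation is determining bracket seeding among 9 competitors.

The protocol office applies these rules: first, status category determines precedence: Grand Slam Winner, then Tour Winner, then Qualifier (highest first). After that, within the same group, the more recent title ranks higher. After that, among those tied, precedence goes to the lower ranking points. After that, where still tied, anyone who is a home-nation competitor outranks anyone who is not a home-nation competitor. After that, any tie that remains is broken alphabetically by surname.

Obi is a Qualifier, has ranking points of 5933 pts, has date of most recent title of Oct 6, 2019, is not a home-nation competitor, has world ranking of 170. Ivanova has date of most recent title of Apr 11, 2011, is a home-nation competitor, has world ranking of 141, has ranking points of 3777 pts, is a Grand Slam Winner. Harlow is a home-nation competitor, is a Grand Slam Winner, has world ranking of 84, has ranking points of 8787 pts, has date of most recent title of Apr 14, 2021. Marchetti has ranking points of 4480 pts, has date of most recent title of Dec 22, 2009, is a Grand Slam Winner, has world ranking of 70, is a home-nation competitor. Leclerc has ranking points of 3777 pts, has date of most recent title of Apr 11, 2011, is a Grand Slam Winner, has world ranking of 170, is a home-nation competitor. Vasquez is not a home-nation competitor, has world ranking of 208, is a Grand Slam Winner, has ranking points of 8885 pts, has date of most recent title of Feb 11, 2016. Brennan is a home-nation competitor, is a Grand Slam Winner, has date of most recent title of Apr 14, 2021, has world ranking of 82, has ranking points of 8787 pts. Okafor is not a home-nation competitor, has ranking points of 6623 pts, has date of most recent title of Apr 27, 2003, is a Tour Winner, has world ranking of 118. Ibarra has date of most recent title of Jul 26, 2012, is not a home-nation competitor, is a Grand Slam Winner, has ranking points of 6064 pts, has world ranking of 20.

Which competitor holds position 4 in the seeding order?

Ibarra

By status category: Brennan, Harlow, Vasquez, Ibarra, Ivanova, Leclerc and Marchetti (Grand Slam Winner); then Okafor (Tour Winner); then Obi (Qualifier).
Among Brennan, Harlow, Vasquez, Ibarra, Ivanova, Leclerc and Marchetti, by date of most recent title (later first): Brennan and Harlow (Apr 14, 2021) before Vasquez (Feb 11, 2016) before Ibarra (Jul 26, 2012) before Ivanova and Leclerc (Apr 11, 2011) before Marchetti (Dec 22, 2009).
Brennan and Harlow both have ranking points 8787 pts, so the next rule applies.
Brennan and Harlow are each a home-nation competitor, so the next rule applies.
Among Brennan and Harlow, alphabetically by surname: Brennan before Harlow.
Ivanova and Leclerc both have ranking points 3777 pts, so the next rule applies.
Ivanova and Leclerc are each a home-nation competitor, so the next rule applies.
Among Ivanova and Leclerc, alphabetically by surname: Ivanova before Leclerc.
Order: Brennan, Harlow, Vasquez, Ibarra, Ivanova, Leclerc, Marchetti, Okafor, Obi.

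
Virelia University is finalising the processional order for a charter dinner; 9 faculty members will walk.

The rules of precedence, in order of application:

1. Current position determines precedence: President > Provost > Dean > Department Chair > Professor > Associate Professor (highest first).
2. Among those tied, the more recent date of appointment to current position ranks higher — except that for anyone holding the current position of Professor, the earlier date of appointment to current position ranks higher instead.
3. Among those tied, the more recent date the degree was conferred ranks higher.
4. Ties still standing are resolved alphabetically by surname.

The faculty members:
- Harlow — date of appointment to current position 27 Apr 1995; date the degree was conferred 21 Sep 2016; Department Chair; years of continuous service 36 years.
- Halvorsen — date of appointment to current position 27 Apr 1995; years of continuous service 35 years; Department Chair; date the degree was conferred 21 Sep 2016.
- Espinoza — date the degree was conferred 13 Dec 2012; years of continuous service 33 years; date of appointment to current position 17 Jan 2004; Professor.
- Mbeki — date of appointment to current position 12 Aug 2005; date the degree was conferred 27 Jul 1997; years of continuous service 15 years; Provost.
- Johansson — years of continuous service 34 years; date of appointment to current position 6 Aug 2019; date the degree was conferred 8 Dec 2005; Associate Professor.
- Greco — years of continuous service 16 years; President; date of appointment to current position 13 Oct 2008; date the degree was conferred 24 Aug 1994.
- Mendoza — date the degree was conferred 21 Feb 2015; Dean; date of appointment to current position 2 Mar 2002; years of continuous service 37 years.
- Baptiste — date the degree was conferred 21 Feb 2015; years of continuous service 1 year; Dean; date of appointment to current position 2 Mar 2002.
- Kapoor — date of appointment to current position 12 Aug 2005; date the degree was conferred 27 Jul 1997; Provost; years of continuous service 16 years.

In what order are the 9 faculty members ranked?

By current position: Greco (President); then Kapoor and Mbeki (Provost); then Baptiste and Mendoza (Dean); then Halvorsen and Harlow (Department Chair); then Espinoza (Professor); then Johansson (Associate Professor).
Kapoor and Mbeki both have date of appointment to current position 12 Aug 2005, so the next rule applies.
Kapoor and Mbeki both have date the degree was conferred 27 Jul 1997, so the next rule applies.
Among Kapoor and Mbeki, alphabetically by surname: Kapoor before Mbeki.
Baptiste and Mendoza both have date of appointment to current position 2 Mar 2002, so the next rule applies.
Baptiste and Mendoza both have date the degree was conferred 21 Feb 2015, so the next rule applies.
Among Baptiste and Mendoza, alphabetically by surname: Baptiste before Mendoza.
Halvorsen and Harlow both have date of appointment to current position 27 Apr 1995, so the next rule applies.
Halvorsen and Harlow both have date the degree was conferred 21 Sep 2016, so the next rule applies.
Among Halvorsen and Harlow, alphabetically by surname: Halvorsen before Harlow.
Full order: Greco, Kapoor, Mbeki, Baptiste, Mendoza, Halvorsen, Harlow, Espinoza, Johansson.

Greco, Kapoor, Mbeki, Baptiste, Mendoza, Halvorsen, Harlow, Espinoza, Johansson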